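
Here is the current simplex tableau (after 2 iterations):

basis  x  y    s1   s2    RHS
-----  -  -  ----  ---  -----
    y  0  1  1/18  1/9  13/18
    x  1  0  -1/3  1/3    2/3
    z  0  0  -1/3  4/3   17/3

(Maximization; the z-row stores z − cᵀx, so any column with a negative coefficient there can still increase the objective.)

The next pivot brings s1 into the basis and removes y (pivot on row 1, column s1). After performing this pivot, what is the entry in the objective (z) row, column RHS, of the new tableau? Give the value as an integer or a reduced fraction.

10

Pivot element is row 1, column s1: 1/18.
Normalize row 1: new (row 1, RHS) = (13/18)/(1/18) = 13.
z-row ← z-row − (-1/3)·(new row 1): 17/3 − (-1/3)·13 = 10.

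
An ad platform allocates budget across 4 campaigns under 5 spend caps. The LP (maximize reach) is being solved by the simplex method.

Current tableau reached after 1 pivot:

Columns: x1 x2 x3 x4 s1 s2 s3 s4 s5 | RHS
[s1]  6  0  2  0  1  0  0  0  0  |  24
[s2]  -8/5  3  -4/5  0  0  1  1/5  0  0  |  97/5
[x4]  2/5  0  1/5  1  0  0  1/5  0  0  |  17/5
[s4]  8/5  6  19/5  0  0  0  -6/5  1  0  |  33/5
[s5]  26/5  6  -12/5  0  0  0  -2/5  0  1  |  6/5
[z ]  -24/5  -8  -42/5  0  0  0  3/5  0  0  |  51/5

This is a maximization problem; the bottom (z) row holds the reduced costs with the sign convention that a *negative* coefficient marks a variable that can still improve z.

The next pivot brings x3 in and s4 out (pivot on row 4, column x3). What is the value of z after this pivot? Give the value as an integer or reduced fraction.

Minimum ratio for x3: (33/5)/(19/5) = 33/19.
z changes by −(z-row coeff of x3)·ratio = −(-42/5)·(33/19) = 1386/95.
New z = 51/5 + (1386/95) = 471/19.

471/19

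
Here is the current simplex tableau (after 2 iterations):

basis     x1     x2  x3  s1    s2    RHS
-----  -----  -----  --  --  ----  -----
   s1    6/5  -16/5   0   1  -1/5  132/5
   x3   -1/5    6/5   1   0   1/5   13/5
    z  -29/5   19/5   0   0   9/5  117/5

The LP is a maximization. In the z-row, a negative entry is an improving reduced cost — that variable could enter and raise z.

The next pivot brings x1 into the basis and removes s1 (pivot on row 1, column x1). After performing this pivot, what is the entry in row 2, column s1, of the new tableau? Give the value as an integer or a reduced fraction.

1/6

Pivot element is row 1, column x1: 6/5.
Normalize row 1: new (row 1, s1) = 1/(6/5) = 5/6.
row 2 ← row 2 − (-1/5)·(new row 1): 0 − (-1/5)·(5/6) = 1/6.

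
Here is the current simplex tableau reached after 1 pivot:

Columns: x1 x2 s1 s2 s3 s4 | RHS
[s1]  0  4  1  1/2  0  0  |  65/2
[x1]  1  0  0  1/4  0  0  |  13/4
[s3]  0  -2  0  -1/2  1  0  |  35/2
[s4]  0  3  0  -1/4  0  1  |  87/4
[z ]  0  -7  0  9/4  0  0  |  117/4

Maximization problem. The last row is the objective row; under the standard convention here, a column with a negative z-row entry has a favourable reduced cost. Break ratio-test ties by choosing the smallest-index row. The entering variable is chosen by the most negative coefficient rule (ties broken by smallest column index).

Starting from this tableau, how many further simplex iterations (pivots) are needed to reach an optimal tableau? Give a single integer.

pivot: x2 in, s4 out → z = 80
No improving column remains; optimal.

1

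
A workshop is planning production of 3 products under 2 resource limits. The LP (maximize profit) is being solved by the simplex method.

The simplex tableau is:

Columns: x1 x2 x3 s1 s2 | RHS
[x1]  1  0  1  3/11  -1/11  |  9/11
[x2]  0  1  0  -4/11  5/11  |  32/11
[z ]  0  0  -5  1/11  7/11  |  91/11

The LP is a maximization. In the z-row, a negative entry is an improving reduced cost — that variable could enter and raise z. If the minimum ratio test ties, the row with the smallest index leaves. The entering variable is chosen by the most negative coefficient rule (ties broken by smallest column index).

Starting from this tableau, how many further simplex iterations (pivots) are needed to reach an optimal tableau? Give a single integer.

1

pivot: x3 in, x1 out → z = 136/11
No improving column remains; optimal.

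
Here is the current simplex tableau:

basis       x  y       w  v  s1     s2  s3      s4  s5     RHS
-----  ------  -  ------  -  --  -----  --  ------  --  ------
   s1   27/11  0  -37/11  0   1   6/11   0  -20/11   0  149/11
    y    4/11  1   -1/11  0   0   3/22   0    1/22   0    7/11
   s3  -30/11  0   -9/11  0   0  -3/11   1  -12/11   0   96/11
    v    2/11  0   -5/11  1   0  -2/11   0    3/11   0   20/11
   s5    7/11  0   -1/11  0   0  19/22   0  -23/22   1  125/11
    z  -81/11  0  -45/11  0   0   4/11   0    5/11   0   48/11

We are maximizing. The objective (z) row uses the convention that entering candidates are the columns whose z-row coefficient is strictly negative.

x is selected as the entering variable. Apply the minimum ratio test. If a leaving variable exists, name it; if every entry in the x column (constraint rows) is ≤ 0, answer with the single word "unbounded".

y

Ratios: row 1 (s1): (149/11)/(27/11) = 149/27; row 2 (y): (7/11)/(4/11) = 7/4; row 3 (s3): entry -30/11 ≤ 0, skip; row 4 (v): (20/11)/(2/11) = 10; row 5 (s5): (125/11)/(7/11) = 125/7.
Minimum ratio is in the y row, so y leaves.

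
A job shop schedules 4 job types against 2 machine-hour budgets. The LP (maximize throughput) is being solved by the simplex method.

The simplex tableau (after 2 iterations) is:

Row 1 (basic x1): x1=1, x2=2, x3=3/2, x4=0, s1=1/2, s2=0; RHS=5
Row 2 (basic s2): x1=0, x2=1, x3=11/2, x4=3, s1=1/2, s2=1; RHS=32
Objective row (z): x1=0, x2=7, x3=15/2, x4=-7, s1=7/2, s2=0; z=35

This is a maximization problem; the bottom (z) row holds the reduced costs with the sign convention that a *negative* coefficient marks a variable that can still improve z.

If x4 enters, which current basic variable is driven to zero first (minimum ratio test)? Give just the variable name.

Ratios: row 1 (x1): entry 0 ≤ 0, skip; row 2 (s2): 32/3 = 32/3.
Minimum ratio 32/3 is in the s2 row, so s2 leaves.

s2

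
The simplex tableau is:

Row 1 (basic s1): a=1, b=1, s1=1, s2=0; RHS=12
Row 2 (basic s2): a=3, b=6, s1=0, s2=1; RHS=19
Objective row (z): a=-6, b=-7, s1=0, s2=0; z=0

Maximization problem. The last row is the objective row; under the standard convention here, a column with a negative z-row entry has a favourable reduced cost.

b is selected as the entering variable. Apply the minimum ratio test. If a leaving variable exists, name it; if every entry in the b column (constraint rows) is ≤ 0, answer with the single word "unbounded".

Ratios: row 1 (s1): 12/1 = 12; row 2 (s2): 19/6 = 19/6.
Minimum ratio is in the s2 row, so s2 leaves.

s2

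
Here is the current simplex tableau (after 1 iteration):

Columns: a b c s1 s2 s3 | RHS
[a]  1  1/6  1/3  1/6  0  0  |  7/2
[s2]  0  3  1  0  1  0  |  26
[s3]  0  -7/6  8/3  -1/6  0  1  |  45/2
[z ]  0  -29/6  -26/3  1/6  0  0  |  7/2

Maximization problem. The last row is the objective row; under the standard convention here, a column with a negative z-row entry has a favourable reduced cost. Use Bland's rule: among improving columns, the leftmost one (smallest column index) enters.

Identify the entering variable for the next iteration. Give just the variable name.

b

Objective-row coefficients: a: 0, b: -29/6, c: -26/3, s1: 1/6, s2: 0, s3: 0.
Improving columns: b, c. Bland's rule picks the smallest column index → b.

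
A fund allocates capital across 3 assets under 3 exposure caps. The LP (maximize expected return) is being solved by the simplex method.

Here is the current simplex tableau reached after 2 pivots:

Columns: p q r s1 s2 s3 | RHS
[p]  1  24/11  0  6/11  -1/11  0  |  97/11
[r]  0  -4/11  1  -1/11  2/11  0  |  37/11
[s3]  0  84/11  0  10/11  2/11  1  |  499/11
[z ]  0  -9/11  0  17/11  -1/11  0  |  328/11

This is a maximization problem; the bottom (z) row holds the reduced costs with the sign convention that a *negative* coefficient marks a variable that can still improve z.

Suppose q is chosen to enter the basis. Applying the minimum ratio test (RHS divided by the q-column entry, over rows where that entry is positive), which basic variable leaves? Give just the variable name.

Ratios: row 1 (p): (97/11)/(24/11) = 97/24; row 2 (r): entry -4/11 ≤ 0, skip; row 3 (s3): (499/11)/(84/11) = 499/84.
Minimum ratio 97/24 is in the p row, so p leaves.

p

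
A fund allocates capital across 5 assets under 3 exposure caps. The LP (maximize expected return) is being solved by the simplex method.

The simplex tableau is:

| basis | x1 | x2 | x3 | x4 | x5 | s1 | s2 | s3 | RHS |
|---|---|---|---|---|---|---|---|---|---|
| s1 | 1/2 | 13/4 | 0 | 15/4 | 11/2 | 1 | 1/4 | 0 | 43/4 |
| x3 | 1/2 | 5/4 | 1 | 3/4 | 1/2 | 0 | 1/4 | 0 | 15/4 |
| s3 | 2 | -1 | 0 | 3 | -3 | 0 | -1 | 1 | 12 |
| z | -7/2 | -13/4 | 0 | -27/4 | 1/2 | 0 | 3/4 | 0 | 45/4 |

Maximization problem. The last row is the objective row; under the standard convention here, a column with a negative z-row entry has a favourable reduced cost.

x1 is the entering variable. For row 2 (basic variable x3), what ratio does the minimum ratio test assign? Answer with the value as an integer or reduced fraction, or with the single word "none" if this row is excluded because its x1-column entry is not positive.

Ratio = RHS / (x1 entry) = (15/4) / (1/2) = 15/2.

15/2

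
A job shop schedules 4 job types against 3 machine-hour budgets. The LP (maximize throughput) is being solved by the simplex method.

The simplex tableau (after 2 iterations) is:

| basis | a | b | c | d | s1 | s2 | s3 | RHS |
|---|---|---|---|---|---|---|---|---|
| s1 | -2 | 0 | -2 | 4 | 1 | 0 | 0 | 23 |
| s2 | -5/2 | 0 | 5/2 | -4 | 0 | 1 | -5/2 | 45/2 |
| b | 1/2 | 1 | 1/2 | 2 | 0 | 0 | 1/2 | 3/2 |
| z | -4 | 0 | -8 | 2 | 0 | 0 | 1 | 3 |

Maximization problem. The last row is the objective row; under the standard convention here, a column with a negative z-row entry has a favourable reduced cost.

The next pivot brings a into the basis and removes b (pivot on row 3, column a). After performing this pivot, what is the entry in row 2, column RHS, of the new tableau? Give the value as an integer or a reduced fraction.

Pivot element is row 3, column a: 1/2.
Normalize row 3: new (row 3, RHS) = (3/2)/(1/2) = 3.
row 2 ← row 2 − (-5/2)·(new row 3): 45/2 − (-5/2)·3 = 30.

30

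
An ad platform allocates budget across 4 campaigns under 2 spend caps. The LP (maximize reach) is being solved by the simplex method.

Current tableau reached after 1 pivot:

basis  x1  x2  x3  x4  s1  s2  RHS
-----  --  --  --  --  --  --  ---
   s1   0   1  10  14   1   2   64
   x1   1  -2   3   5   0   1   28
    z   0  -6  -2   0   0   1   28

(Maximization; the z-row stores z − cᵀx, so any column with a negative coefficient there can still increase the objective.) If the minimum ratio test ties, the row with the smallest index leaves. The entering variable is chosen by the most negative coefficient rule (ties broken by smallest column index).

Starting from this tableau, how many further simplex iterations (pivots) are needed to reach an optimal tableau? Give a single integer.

1

pivot: x2 in, s1 out → z = 412
No improving column remains; optimal.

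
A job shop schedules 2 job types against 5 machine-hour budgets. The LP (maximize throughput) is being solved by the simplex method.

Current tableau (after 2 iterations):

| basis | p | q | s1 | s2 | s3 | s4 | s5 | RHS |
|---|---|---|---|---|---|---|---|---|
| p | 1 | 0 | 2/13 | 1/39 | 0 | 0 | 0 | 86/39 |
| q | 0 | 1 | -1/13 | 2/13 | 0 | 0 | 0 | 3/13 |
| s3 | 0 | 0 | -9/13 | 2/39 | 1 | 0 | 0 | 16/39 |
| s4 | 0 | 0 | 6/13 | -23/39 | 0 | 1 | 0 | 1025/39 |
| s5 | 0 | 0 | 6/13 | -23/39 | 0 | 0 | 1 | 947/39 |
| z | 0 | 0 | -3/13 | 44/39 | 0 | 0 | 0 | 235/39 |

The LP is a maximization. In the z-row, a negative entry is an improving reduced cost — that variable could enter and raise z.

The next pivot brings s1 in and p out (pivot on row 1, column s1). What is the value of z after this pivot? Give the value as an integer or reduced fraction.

Minimum ratio for s1: (86/39)/(2/13) = 43/3.
z changes by −(z-row coeff of s1)·ratio = −(-3/13)·(43/3) = 43/13.
New z = 235/39 + (43/13) = 28/3.

28/3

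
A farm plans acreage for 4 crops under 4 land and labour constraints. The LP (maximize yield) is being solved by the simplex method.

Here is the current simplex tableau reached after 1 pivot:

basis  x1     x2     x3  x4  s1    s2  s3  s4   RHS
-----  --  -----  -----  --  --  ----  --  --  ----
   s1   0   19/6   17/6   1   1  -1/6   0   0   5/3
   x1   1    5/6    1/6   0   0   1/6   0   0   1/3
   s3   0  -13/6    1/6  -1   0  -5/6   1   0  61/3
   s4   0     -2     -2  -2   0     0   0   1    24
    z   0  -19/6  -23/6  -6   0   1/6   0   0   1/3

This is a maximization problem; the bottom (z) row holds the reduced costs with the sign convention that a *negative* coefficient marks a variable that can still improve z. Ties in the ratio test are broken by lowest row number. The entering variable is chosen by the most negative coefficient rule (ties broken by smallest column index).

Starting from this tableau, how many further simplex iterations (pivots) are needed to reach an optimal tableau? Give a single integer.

pivot: x4 in, s1 out → z = 31/3
pivot: s2 in, x1 out → z = 12
No improving column remains; optimal.

2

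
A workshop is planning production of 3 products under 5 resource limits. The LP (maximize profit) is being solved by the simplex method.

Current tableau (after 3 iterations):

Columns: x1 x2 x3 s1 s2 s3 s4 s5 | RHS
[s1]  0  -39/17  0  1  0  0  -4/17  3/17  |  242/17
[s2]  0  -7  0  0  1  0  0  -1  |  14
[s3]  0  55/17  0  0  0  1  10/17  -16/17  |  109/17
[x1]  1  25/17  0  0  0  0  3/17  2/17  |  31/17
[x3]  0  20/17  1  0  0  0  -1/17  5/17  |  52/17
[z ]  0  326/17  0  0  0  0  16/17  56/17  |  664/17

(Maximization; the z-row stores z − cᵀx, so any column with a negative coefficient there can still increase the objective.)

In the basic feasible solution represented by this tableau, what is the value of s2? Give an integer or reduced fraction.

14

s2 is basic (row 2); its value is the RHS of that row: 14.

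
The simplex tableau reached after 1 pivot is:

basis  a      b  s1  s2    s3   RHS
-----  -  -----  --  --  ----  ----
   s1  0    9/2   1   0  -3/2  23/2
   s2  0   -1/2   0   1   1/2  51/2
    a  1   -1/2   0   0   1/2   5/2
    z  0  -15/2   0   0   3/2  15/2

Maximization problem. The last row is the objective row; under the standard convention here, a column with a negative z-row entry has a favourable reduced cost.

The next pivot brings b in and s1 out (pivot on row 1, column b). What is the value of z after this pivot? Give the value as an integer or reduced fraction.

Minimum ratio for b: (23/2)/(9/2) = 23/9.
z changes by −(z-row coeff of b)·ratio = −(-15/2)·(23/9) = 115/6.
New z = 15/2 + (115/6) = 80/3.

80/3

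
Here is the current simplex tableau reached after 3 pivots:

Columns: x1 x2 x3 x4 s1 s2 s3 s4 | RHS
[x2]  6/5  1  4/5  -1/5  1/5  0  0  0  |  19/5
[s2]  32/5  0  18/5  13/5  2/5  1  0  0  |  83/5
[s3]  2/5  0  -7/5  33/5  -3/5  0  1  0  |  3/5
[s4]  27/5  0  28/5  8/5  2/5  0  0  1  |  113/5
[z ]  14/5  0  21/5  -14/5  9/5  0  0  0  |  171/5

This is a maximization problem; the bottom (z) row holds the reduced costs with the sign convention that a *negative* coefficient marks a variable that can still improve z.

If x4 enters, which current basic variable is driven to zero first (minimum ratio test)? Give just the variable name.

s3

Ratios: row 1 (x2): entry -1/5 ≤ 0, skip; row 2 (s2): (83/5)/(13/5) = 83/13; row 3 (s3): (3/5)/(33/5) = 1/11; row 4 (s4): (113/5)/(8/5) = 113/8.
Minimum ratio 1/11 is in the s3 row, so s3 leaves.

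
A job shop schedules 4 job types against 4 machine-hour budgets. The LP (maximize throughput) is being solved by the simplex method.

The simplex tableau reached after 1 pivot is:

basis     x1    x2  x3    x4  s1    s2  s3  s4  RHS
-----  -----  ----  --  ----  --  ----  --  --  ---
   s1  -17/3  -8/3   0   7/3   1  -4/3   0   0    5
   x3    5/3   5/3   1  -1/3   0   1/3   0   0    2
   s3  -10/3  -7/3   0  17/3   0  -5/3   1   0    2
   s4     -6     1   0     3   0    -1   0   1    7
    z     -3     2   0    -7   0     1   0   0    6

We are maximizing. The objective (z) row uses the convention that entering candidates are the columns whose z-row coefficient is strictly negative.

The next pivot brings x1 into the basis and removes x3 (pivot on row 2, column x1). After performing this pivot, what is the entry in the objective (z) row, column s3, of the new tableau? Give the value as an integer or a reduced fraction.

0

Pivot element is row 2, column x1: 5/3.
Normalize row 2: new (row 2, s3) = 0/(5/3) = 0.
z-row ← z-row − (-3)·(new row 2): 0 − (-3)·0 = 0.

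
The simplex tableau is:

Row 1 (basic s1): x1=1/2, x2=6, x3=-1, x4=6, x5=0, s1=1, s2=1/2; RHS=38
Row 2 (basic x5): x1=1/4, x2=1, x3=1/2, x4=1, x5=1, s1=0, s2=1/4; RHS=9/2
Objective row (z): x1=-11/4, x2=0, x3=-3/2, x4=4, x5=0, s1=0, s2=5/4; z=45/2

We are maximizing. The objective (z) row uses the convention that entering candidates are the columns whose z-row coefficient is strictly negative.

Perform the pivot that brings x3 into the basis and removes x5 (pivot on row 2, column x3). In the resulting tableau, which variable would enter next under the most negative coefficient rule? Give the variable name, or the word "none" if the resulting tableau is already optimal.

Pivot element 1/2. New z-row = old z-row − (-3/2)·(row 2/(1/2)).
Updated z-row coefficients: x1: -2, x2: 3, x3: 0, x4: 7, x5: 3, s1: 0, s2: 2.
The most negative is -2 in column x1, so x1 would enter next.

x1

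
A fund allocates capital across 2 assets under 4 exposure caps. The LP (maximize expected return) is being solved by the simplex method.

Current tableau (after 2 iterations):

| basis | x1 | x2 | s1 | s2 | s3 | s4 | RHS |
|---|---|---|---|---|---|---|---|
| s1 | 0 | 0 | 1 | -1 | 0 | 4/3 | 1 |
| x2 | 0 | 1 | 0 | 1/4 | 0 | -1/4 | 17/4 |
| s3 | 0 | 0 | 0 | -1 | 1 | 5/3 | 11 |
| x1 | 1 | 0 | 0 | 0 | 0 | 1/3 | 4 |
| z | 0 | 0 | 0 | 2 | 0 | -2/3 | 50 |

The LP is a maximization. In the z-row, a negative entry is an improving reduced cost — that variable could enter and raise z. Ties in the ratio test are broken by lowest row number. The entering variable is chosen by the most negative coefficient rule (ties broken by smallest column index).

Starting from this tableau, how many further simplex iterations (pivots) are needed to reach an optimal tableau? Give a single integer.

1

pivot: s4 in, s1 out → z = 101/2
No improving column remains; optimal.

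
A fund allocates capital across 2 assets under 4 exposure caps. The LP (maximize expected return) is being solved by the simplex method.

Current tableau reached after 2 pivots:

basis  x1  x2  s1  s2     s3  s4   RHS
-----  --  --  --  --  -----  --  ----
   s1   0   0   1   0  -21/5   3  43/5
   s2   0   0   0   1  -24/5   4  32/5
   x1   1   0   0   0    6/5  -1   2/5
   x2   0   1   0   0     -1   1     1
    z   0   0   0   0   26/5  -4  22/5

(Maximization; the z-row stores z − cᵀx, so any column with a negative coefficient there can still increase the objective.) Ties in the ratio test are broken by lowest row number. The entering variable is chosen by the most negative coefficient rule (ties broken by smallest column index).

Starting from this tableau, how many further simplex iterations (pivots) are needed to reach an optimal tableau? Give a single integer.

pivot: s4 in, x2 out → z = 42/5
No improving column remains; optimal.

1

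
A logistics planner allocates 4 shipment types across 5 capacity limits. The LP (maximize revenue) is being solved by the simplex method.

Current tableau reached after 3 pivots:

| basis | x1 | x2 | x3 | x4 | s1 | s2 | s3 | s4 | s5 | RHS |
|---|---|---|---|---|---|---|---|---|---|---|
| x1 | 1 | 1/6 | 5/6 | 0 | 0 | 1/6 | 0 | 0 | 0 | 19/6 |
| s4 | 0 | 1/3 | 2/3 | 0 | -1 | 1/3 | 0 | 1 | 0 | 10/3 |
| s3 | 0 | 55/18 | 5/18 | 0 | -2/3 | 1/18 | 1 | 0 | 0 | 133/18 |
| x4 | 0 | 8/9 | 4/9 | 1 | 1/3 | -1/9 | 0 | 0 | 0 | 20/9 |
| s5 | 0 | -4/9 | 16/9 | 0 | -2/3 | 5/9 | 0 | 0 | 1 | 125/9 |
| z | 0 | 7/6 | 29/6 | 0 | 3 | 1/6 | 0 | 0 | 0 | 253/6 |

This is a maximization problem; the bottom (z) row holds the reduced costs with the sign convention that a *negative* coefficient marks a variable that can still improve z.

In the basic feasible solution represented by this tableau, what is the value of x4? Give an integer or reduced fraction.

20/9

x4 is basic (row 4); its value is the RHS of that row: 20/9.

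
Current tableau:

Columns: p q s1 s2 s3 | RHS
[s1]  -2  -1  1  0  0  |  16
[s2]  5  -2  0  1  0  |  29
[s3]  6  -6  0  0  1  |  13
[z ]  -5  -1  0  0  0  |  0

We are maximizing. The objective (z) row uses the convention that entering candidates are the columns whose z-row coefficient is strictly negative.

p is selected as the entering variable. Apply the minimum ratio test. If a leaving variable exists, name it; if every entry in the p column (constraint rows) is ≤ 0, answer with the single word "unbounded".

s3

Ratios: row 1 (s1): entry -2 ≤ 0, skip; row 2 (s2): 29/5 = 29/5; row 3 (s3): 13/6 = 13/6.
Minimum ratio is in the s3 row, so s3 leaves.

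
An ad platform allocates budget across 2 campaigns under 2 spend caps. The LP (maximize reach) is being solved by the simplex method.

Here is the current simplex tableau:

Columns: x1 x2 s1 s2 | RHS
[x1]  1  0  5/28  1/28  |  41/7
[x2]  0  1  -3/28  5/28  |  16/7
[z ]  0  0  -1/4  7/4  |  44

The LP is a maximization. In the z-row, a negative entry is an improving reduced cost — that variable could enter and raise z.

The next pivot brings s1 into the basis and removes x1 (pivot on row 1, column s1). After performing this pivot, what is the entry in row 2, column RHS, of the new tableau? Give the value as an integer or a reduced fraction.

29/5

Pivot element is row 1, column s1: 5/28.
Normalize row 1: new (row 1, RHS) = (41/7)/(5/28) = 164/5.
row 2 ← row 2 − (-3/28)·(new row 1): 16/7 − (-3/28)·(164/5) = 29/5.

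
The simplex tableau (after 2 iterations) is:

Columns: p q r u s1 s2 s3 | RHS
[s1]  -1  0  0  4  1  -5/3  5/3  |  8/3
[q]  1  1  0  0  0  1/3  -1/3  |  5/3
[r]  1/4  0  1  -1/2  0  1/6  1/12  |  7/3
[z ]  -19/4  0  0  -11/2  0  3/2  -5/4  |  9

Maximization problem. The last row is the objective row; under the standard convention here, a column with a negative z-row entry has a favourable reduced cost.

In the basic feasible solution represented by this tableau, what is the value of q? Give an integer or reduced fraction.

q is basic (row 2); its value is the RHS of that row: 5/3.

5/3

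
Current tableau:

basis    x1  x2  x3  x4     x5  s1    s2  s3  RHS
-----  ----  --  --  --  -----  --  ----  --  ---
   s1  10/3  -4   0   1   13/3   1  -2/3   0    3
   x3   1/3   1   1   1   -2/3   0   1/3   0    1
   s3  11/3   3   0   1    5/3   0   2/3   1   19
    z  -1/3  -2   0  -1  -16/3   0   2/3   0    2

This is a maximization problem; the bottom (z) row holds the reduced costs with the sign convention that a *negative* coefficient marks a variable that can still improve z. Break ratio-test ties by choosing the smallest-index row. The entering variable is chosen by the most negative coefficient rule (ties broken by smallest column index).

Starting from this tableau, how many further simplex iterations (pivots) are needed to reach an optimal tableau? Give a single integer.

pivot: x5 in, s1 out → z = 74/13
pivot: x2 in, x3 out → z = 32
No improving column remains; optimal.

2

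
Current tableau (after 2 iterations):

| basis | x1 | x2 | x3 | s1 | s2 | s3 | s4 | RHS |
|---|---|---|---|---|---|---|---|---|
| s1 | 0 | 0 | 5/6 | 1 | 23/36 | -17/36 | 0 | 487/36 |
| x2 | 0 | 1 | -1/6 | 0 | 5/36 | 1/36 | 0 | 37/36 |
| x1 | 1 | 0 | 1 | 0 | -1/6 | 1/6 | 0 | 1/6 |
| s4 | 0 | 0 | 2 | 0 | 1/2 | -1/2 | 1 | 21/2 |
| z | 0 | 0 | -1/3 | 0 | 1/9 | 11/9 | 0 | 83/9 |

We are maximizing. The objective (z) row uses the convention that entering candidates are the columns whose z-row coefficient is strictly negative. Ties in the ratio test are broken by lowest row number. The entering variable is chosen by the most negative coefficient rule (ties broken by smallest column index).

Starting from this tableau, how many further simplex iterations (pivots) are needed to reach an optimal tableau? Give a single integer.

pivot: x3 in, x1 out → z = 167/18
No improving column remains; optimal.

1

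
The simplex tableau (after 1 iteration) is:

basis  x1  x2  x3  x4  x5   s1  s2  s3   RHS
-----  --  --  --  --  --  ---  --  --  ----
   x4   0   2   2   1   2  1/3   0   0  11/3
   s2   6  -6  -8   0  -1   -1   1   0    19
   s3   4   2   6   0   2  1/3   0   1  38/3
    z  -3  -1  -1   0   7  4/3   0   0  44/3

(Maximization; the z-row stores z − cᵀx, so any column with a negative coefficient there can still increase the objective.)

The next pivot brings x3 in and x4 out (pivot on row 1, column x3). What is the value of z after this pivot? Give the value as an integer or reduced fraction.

Minimum ratio for x3: (11/3)/2 = 11/6.
z changes by −(z-row coeff of x3)·ratio = −(-1)·(11/6) = 11/6.
New z = 44/3 + (11/6) = 33/2.

33/2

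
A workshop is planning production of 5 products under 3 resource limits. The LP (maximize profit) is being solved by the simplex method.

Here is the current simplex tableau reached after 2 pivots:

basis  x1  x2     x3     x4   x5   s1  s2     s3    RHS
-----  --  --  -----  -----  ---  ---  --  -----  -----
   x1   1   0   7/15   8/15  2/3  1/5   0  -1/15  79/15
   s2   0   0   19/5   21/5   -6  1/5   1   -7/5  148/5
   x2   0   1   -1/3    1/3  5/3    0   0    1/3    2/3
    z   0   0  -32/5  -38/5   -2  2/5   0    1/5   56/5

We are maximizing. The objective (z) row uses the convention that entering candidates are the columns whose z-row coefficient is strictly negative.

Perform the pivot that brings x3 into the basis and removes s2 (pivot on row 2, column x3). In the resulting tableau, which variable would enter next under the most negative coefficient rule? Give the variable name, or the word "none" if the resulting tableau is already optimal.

Pivot element 19/5. New z-row = old z-row − (-32/5)·(row 2/(19/5)).
Updated z-row coefficients: x1: 0, x2: 0, x3: 0, x4: -10/19, x5: -230/19, s1: 14/19, s2: 32/19, s3: -41/19.
The most negative is -230/19 in column x5, so x5 would enter next.

x5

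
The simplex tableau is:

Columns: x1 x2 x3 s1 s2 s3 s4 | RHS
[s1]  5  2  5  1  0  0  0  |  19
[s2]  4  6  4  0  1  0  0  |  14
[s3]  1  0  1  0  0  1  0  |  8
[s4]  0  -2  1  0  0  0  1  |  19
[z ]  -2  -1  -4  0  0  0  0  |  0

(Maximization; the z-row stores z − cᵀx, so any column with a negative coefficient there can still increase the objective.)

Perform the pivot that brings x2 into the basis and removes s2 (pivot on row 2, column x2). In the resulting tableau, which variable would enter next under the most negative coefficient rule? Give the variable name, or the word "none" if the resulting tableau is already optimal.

Pivot element 6. New z-row = old z-row − (-1)·(row 2/6).
Updated z-row coefficients: x1: -4/3, x2: 0, x3: -10/3, s1: 0, s2: 1/6, s3: 0, s4: 0.
The most negative is -10/3 in column x3, so x3 would enter next.

x3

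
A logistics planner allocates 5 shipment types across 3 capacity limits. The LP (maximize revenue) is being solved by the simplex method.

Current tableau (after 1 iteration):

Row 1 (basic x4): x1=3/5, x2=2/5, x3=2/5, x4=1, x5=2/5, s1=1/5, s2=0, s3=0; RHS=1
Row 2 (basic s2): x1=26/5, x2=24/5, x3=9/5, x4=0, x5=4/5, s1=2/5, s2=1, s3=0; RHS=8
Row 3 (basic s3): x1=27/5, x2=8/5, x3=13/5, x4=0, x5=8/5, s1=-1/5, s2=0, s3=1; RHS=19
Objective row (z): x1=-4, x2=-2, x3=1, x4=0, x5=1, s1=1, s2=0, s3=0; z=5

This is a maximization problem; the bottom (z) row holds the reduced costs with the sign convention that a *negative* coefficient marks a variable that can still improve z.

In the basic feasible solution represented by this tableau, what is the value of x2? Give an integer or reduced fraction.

0

x2 is nonbasic (not in the basis column), so its value in the current BFS is 0.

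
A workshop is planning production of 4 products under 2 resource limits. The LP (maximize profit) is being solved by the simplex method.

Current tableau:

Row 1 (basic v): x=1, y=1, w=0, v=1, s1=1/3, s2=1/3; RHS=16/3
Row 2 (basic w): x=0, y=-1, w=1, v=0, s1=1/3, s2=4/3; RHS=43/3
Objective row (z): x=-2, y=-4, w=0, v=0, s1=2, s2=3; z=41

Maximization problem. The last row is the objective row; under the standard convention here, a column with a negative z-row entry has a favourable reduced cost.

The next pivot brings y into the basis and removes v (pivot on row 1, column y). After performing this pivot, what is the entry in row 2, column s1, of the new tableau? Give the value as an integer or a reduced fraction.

Pivot element is row 1, column y: 1.
Normalize row 1: new (row 1, s1) = (1/3)/1 = 1/3.
row 2 ← row 2 − (-1)·(new row 1): 1/3 − (-1)·(1/3) = 2/3.

2/3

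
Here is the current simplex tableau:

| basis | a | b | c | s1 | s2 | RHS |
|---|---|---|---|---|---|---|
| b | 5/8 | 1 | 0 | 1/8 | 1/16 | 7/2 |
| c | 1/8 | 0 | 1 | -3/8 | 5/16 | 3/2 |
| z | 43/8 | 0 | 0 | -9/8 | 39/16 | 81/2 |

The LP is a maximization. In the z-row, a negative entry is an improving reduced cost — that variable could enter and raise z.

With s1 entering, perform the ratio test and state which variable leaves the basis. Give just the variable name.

Ratios: row 1 (b): (7/2)/(1/8) = 28; row 2 (c): entry -3/8 ≤ 0, skip.
Minimum ratio 28 is in the b row, so b leaves.

b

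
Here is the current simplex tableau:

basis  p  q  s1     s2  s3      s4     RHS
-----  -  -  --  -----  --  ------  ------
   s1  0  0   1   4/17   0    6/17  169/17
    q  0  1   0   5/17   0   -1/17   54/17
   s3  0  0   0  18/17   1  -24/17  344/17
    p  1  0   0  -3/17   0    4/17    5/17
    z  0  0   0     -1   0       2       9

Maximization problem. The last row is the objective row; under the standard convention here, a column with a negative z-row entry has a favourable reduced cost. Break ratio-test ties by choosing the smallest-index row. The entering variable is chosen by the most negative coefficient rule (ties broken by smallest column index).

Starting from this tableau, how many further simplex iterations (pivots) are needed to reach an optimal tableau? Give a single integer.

pivot: s2 in, q out → z = 99/5
No improving column remains; optimal.

1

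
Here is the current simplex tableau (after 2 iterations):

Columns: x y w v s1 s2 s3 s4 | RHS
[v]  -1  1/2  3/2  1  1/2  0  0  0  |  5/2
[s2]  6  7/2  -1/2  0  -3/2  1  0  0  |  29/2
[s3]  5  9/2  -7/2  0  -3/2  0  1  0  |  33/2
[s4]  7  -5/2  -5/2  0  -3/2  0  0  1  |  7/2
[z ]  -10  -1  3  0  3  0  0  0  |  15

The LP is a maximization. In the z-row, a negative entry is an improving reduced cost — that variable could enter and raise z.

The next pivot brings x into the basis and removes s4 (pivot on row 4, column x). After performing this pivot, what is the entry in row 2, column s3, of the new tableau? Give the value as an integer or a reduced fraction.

0

Pivot element is row 4, column x: 7.
Normalize row 4: new (row 4, s3) = 0/7 = 0.
row 2 ← row 2 − 6·(new row 4): 0 − 6·0 = 0.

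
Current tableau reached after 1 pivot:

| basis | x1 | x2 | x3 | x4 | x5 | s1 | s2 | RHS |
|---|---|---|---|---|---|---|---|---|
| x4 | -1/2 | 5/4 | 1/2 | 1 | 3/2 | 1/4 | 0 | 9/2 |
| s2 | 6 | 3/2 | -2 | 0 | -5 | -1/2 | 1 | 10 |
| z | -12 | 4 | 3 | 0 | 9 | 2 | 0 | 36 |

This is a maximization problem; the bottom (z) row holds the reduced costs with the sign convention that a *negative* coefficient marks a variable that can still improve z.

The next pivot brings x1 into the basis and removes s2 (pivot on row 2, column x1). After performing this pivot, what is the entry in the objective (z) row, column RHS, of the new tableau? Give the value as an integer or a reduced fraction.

56

Pivot element is row 2, column x1: 6.
Normalize row 2: new (row 2, RHS) = 10/6 = 5/3.
z-row ← z-row − (-12)·(new row 2): 36 − (-12)·(5/3) = 56.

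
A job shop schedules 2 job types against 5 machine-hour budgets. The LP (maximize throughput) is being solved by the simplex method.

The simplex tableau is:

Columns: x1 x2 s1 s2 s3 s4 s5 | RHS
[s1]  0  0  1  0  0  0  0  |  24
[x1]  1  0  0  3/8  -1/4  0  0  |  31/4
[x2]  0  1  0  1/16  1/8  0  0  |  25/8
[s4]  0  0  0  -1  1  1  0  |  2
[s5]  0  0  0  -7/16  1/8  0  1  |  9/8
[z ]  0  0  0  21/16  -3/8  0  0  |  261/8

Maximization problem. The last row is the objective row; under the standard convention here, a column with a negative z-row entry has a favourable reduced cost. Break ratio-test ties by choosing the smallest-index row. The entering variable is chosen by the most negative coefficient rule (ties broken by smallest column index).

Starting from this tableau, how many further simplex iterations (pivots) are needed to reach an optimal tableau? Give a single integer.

1

pivot: s3 in, s4 out → z = 267/8
No improving column remains; optimal.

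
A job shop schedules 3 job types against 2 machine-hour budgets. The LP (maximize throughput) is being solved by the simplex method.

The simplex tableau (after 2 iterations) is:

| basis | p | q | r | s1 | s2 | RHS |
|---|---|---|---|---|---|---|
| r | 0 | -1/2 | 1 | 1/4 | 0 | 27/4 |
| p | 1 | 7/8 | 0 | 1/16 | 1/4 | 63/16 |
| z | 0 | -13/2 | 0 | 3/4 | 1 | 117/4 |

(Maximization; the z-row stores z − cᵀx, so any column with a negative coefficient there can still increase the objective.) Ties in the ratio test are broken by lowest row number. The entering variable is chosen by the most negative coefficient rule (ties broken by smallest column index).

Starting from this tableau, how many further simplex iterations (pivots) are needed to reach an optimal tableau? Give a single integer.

1

pivot: q in, p out → z = 117/2
No improving column remains; optimal.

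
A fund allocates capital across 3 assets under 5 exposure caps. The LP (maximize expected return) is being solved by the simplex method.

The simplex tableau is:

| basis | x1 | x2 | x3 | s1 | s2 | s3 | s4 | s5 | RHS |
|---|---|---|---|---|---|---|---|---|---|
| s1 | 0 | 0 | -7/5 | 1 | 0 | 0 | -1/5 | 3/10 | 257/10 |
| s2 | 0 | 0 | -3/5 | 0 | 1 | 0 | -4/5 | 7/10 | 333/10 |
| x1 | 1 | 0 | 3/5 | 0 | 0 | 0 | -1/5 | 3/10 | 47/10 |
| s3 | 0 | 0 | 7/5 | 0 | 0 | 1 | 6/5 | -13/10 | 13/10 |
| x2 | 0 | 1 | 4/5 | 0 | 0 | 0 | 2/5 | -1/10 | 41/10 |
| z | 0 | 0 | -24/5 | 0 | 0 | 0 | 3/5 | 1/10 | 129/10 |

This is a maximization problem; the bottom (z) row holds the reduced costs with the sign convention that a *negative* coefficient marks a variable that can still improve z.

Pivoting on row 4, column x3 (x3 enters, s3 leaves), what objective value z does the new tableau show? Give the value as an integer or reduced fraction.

243/14

Minimum ratio for x3: (13/10)/(7/5) = 13/14.
z changes by −(z-row coeff of x3)·ratio = −(-24/5)·(13/14) = 156/35.
New z = 129/10 + (156/35) = 243/14.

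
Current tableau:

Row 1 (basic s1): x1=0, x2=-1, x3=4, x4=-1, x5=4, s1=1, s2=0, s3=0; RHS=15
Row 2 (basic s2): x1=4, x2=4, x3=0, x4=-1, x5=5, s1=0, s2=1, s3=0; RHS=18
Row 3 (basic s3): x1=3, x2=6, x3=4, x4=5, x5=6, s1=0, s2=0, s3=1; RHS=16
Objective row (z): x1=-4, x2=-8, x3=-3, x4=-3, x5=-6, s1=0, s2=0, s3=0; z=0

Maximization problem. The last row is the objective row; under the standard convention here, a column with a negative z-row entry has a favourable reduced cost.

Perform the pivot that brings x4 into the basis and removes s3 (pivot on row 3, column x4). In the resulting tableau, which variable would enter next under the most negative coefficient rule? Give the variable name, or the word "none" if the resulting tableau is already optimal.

x2

Pivot element 5. New z-row = old z-row − (-3)·(row 3/5).
Updated z-row coefficients: x1: -11/5, x2: -22/5, x3: -3/5, x4: 0, x5: -12/5, s1: 0, s2: 0, s3: 3/5.
The most negative is -22/5 in column x2, so x2 would enter next.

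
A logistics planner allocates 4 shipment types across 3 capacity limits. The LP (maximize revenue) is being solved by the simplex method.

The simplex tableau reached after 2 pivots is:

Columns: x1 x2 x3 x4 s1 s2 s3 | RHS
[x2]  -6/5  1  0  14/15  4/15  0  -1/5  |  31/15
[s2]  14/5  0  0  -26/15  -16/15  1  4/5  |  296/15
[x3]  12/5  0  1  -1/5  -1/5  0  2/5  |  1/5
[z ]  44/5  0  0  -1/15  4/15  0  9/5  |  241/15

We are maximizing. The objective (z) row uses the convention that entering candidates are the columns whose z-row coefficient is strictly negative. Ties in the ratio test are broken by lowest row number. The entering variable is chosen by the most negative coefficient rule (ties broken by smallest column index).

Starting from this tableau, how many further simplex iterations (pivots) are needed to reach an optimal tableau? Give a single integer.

pivot: x4 in, x2 out → z = 227/14
No improving column remains; optimal.

1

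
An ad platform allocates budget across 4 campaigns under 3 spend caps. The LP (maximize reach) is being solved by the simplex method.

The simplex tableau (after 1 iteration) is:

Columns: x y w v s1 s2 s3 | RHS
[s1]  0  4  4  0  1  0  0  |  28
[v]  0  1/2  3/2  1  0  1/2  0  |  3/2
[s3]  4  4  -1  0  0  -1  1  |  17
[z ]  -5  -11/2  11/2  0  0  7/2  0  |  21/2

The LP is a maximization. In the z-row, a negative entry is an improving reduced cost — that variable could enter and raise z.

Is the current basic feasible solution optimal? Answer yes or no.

no

Column x has objective-row coefficient -5, which is negative; an improving pivot exists, so not yet optimal.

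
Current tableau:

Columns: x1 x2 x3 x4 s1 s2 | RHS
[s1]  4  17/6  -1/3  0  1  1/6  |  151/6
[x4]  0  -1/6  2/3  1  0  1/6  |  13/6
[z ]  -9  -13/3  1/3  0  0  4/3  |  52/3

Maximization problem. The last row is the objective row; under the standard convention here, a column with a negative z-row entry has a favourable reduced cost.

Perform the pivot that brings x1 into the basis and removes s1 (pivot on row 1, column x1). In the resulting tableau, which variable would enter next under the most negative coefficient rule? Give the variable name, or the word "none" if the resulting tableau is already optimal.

Pivot element 4. New z-row = old z-row − (-9)·(row 1/4).
Updated z-row coefficients: x1: 0, x2: 49/24, x3: -5/12, x4: 0, s1: 9/4, s2: 41/24.
The most negative is -5/12 in column x3, so x3 would enter next.

x3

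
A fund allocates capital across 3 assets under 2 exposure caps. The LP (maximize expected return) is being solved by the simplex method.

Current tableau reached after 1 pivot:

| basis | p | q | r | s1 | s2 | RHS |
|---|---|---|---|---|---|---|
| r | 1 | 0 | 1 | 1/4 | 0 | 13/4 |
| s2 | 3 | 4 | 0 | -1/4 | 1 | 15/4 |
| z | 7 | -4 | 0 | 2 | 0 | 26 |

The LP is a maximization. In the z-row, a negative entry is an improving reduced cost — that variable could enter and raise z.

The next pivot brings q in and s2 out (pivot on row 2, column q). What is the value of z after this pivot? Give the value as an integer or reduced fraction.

119/4

Minimum ratio for q: (15/4)/4 = 15/16.
z changes by −(z-row coeff of q)·ratio = −(-4)·(15/16) = 15/4.
New z = 26 + (15/4) = 119/4.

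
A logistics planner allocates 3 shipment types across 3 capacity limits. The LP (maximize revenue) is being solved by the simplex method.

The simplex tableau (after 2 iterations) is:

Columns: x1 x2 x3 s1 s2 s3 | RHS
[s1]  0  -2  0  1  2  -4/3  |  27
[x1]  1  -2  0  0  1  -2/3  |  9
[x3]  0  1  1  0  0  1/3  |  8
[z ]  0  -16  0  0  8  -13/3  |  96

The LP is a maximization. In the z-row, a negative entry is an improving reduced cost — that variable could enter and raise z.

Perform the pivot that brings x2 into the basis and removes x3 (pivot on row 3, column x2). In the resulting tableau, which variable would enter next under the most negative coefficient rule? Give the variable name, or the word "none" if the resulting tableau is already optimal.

none

Pivot element 1. New z-row = old z-row − (-16)·(row 3/1).
Updated z-row coefficients: x1: 0, x2: 0, x3: 16, s1: 0, s2: 8, s3: 1.
No coefficient is strictly negative; the tableau after this pivot is optimal.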